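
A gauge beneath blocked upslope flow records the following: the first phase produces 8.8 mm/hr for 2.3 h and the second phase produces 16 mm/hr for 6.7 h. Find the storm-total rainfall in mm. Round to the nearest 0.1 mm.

Total = Σ Rᵢ Δtᵢ = 8.8 × 2.3 + 16 × 6.7
      = 20.24 + 107.2 = 127.4 mm.

total ≈ 127.4 mm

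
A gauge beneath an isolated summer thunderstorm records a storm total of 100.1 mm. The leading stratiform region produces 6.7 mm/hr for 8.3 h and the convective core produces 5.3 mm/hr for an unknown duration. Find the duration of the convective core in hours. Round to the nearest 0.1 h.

duration ≈ 8.4 h

Known phases: 6.7 × 8.3 = 55.61 mm.
Remaining depth = 100.1 − 55.61 = 44.49 mm.
Duration = 44.49 / 5.3 = 8.4 h.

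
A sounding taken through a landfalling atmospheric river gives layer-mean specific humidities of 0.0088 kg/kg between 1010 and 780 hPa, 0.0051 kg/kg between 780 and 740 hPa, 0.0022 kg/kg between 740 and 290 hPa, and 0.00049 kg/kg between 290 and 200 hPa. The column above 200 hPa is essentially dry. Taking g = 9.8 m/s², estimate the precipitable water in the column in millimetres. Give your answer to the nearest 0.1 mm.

PW ≈ 33.3 mm

Precipitable water is the column-integrated vapour mass per unit area: PW = (1/g) Σ q̄ Δp, with q in kg/kg and Δp in Pa (1 kg/m² of water = 1 mm).
Layer 1010–780 hPa: Δp = 230 hPa = 23000 Pa, q̄ = 0.0088 kg/kg → 0.0088 × 23000 / 9.8 = 20.65 mm
Layer 780–740 hPa: Δp = 40 hPa = 4000 Pa, q̄ = 0.0051 kg/kg → 0.0051 × 4000 / 9.8 = 2.08 mm
Layer 740–290 hPa: Δp = 450 hPa = 45000 Pa, q̄ = 0.0022 kg/kg → 0.0022 × 45000 / 9.8 = 10.10 mm
Layer 290–200 hPa: Δp = 90 hPa = 9000 Pa, q̄ = 0.00049 kg/kg → 0.00049 × 9000 / 9.8 = 0.45 mm
PW = 20.65 + 2.08 + 10.10 + 0.45 = 33.28 ≈ 33.3 mm.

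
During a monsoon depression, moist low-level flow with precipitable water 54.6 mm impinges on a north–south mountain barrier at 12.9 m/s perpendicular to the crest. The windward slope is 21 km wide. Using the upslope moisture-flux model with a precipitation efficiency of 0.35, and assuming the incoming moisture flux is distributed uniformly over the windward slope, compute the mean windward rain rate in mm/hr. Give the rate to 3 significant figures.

R ≈ 42.3 mm/hr

Incoming column moisture flux per unit ridge length: F = V × PW = 12.9 × 54.6 = 704.34 mm·m/s.
Spread over the 21 km slope with efficiency ε = 0.35: R = ε·F/W = 0.35 × 704.34 / 21000 m = 1.174e-02 mm/s.
R = 1.174e-02 × 3600 = 42.3 mm/hr.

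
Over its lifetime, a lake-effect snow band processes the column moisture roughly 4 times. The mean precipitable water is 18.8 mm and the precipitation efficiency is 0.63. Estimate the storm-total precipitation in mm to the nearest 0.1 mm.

Each cycle deposits ε × PW = 0.63 × 18.8 = 11.844 mm.
Over 4 cycles: 4 × 11.844 = 47.4 mm.

precipitation ≈ 47.4 mm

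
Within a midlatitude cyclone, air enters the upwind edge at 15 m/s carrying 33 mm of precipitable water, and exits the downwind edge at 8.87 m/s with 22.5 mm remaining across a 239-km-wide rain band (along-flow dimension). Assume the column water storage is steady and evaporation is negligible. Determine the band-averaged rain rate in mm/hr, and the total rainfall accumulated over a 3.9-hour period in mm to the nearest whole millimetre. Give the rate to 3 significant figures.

R ≈ 4.45 mm/hr; total ≈ 17 mm

Column moisture flux per unit crosswind length is F = V × PW.
Inflow: F_in = 15 × 33 = 495 mm·m/s
Outflow: F_out = 8.87 × 22.5 = 199.575 mm·m/s
Steady-state rate R = (F_in − F_out)/L = (495 − 199.575) / 239000 m = 1.236e-03 mm/s.
R = 1.236e-03 × 3600 = 4.45 mm/hr.
Over 3.9 h: total = 4.45 × 3.9 = 17.355 ≈ 17 mm.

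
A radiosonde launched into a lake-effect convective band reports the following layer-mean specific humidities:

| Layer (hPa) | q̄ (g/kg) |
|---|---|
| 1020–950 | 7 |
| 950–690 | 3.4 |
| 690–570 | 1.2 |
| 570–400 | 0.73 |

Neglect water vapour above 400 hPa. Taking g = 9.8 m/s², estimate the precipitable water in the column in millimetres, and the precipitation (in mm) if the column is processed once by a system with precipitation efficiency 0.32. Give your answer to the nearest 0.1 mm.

Precipitable water is the column-integrated vapour mass per unit area: PW = (1/g) Σ q̄ Δp, with q in kg/kg and Δp in Pa (1 kg/m² of water = 1 mm).
Layer 1020–950 hPa: Δp = 70 hPa = 7000 Pa, q̄ = 0.007 kg/kg → 0.007 × 7000 / 9.8 = 5.00 mm
Layer 950–690 hPa: Δp = 260 hPa = 26000 Pa, q̄ = 0.0034 kg/kg → 0.0034 × 26000 / 9.8 = 9.02 mm
Layer 690–570 hPa: Δp = 120 hPa = 12000 Pa, q̄ = 0.0012 kg/kg → 0.0012 × 12000 / 9.8 = 1.47 mm
Layer 570–400 hPa: Δp = 170 hPa = 17000 Pa, q̄ = 0.00073 kg/kg → 0.00073 × 17000 / 9.8 = 1.27 mm
PW = 5.00 + 9.02 + 1.47 + 1.27 = 16.76 ≈ 16.8 mm.
Precipitation = ε × PW = 0.32 × 16.8 = 5.4 mm.

PW ≈ 16.8 mm; precipitation ≈ 5.4 mm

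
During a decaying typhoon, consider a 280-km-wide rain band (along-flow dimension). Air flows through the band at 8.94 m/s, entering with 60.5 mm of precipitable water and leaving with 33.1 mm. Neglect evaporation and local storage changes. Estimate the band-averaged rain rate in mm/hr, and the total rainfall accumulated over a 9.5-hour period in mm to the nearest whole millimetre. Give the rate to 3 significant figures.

Column moisture flux per unit crosswind length is F = V × PW.
Inflow: F_in = 8.94 × 60.5 = 540.87 mm·m/s
Outflow: F_out = 8.94 × 33.1 = 295.914 mm·m/s
Steady-state rate R = (F_in − F_out)/L = (540.87 − 295.914) / 280000 m = 8.748e-04 mm/s.
R = 8.748e-04 × 3600 = 3.15 mm/hr.
Over 9.5 h: total = 3.15 × 9.5 = 29.925 ≈ 30 mm.

R ≈ 3.15 mm/hr; total ≈ 30 mm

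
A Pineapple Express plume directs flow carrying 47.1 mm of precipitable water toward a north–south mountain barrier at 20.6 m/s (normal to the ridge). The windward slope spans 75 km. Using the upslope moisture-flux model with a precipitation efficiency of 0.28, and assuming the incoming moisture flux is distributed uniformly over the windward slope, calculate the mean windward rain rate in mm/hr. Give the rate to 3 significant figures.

R ≈ 13.0 mm/hr

Incoming column moisture flux per unit ridge length: F = V × PW = 20.6 × 47.1 = 970.26 mm·m/s.
Spread over the 75 km slope with efficiency ε = 0.28: R = ε·F/W = 0.28 × 970.26 / 75000 m = 3.622e-03 mm/s.
R = 3.622e-03 × 3600 = 13.0 mm/hr.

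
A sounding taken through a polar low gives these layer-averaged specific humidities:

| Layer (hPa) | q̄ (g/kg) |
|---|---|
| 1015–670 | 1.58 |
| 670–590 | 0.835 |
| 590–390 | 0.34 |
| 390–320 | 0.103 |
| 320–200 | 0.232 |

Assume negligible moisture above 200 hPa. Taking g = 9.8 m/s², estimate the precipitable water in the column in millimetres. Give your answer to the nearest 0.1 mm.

Precipitable water is the column-integrated vapour mass per unit area: PW = (1/g) Σ q̄ Δp, with q in kg/kg and Δp in Pa (1 kg/m² of water = 1 mm).
Layer 1015–670 hPa: Δp = 345 hPa = 34500 Pa, q̄ = 0.00158 kg/kg → 0.00158 × 34500 / 9.8 = 5.56 mm
Layer 670–590 hPa: Δp = 80 hPa = 8000 Pa, q̄ = 0.000835 kg/kg → 0.000835 × 8000 / 9.8 = 0.68 mm
Layer 590–390 hPa: Δp = 200 hPa = 20000 Pa, q̄ = 0.00034 kg/kg → 0.00034 × 20000 / 9.8 = 0.69 mm
Layer 390–320 hPa: Δp = 70 hPa = 7000 Pa, q̄ = 0.000103 kg/kg → 0.000103 × 7000 / 9.8 = 0.07 mm
Layer 320–200 hPa: Δp = 120 hPa = 12000 Pa, q̄ = 0.000232 kg/kg → 0.000232 × 12000 / 9.8 = 0.28 mm
PW = 5.56 + 0.68 + 0.69 + 0.07 + 0.28 = 7.28 ≈ 7.3 mm.

PW ≈ 7.3 mm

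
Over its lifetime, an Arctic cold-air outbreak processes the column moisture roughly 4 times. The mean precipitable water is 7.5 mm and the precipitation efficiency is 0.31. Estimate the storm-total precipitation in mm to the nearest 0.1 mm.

Each cycle deposits ε × PW = 0.31 × 7.5 = 2.325 mm.
Over 4 cycles: 4 × 2.325 = 9.3 mm.

precipitation ≈ 9.3 mm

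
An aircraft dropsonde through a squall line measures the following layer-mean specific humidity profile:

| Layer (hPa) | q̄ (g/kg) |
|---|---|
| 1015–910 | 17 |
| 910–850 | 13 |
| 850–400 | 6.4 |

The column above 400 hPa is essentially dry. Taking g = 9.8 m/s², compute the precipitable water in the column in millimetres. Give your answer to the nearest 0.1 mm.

Precipitable water is the column-integrated vapour mass per unit area: PW = (1/g) Σ q̄ Δp, with q in kg/kg and Δp in Pa (1 kg/m² of water = 1 mm).
Layer 1015–910 hPa: Δp = 105 hPa = 10500 Pa, q̄ = 0.017 kg/kg → 0.017 × 10500 / 9.8 = 18.21 mm
Layer 910–850 hPa: Δp = 60 hPa = 6000 Pa, q̄ = 0.013 kg/kg → 0.013 × 6000 / 9.8 = 7.96 mm
Layer 850–400 hPa: Δp = 450 hPa = 45000 Pa, q̄ = 0.0064 kg/kg → 0.0064 × 45000 / 9.8 = 29.39 mm
PW = 18.21 + 7.96 + 29.39 = 55.56 ≈ 55.6 mm.

PW ≈ 55.6 mm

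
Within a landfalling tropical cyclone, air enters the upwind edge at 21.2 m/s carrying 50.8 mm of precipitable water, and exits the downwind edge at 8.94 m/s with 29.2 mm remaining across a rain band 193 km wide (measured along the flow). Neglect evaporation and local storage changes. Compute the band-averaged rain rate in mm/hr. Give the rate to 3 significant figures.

Column moisture flux per unit crosswind length is F = V × PW.
Inflow: F_in = 21.2 × 50.8 = 1076.96 mm·m/s
Outflow: F_out = 8.94 × 29.2 = 261.048 mm·m/s
Steady-state rate R = (F_in − F_out)/L = (1076.96 − 261.048) / 193000 m = 4.228e-03 mm/s.
R = 4.228e-03 × 3600 = 15.2 mm/hr.

R ≈ 15.2 mm/hr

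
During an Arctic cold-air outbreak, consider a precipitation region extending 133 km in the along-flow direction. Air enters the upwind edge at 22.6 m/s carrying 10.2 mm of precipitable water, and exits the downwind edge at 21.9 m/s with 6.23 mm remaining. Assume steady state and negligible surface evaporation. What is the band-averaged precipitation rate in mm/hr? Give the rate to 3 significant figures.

R ≈ 2.55 mm/hr

Column moisture flux per unit crosswind length is F = V × PW.
Inflow: F_in = 22.6 × 10.2 = 230.52 mm·m/s
Outflow: F_out = 21.9 × 6.23 = 136.437 mm·m/s
Steady-state rate R = (F_in − F_out)/L = (230.52 − 136.437) / 133000 m = 7.074e-04 mm/s.
R = 7.074e-04 × 3600 = 2.55 mm/hr.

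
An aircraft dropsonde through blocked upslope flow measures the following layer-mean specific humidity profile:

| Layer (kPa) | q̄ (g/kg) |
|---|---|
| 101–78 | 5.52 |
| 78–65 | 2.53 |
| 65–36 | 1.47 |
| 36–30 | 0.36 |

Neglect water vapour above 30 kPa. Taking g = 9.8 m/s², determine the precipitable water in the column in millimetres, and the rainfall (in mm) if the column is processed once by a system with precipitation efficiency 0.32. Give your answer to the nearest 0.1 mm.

Precipitable water is the column-integrated vapour mass per unit area: PW = (1/g) Σ q̄ Δp, with q in kg/kg and Δp in Pa (1 kg/m² of water = 1 mm).
Layer 101–78 kPa: Δp = 230 hPa = 23000 Pa, q̄ = 0.00552 kg/kg → 0.00552 × 23000 / 9.8 = 12.96 mm
Layer 78–65 kPa: Δp = 130 hPa = 13000 Pa, q̄ = 0.00253 kg/kg → 0.00253 × 13000 / 9.8 = 3.36 mm
Layer 65–36 kPa: Δp = 290 hPa = 29000 Pa, q̄ = 0.00147 kg/kg → 0.00147 × 29000 / 9.8 = 4.35 mm
Layer 36–30 kPa: Δp = 60 hPa = 6000 Pa, q̄ = 0.00036 kg/kg → 0.00036 × 6000 / 9.8 = 0.22 mm
PW = 12.96 + 3.36 + 4.35 + 0.22 = 20.89 ≈ 20.9 mm.
Rainfall = ε × PW = 0.32 × 20.9 = 6.7 mm.

PW ≈ 20.9 mm; rainfall ≈ 6.7 mm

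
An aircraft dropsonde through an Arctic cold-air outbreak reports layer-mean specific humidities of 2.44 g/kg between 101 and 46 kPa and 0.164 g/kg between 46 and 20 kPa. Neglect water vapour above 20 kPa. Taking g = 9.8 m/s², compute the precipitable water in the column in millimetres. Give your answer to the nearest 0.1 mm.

PW ≈ 14.1 mm

Precipitable water is the column-integrated vapour mass per unit area: PW = (1/g) Σ q̄ Δp, with q in kg/kg and Δp in Pa (1 kg/m² of water = 1 mm).
Layer 101–46 kPa: Δp = 550 hPa = 55000 Pa, q̄ = 0.00244 kg/kg → 0.00244 × 55000 / 9.8 = 13.69 mm
Layer 46–20 kPa: Δp = 260 hPa = 26000 Pa, q̄ = 0.000164 kg/kg → 0.000164 × 26000 / 9.8 = 0.44 mm
PW = 13.69 + 0.44 = 14.13 ≈ 14.1 mm.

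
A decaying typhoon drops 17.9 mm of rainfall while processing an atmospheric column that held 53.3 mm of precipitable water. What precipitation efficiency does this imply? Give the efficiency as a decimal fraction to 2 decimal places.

ε ≈ 0.34

ε = rainfall / PW = 17.9 / 53.3 = 0.34.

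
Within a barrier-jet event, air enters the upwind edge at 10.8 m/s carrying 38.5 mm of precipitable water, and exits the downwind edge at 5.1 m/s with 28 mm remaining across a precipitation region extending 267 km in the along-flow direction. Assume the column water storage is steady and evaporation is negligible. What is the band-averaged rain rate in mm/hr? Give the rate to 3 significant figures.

Column moisture flux per unit crosswind length is F = V × PW.
Inflow: F_in = 10.8 × 38.5 = 415.8 mm·m/s
Outflow: F_out = 5.1 × 28 = 142.8 mm·m/s
Steady-state rate R = (F_in − F_out)/L = (415.8 − 142.8) / 267000 m = 1.022e-03 mm/s.
R = 1.022e-03 × 3600 = 3.68 mm/hr.

R ≈ 3.68 mm/hr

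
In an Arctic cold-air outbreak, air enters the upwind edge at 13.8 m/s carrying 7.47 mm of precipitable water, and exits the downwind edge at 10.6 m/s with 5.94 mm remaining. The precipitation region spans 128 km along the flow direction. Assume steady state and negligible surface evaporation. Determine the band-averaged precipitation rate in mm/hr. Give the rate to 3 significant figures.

R ≈ 1.13 mm/hr

Column moisture flux per unit crosswind length is F = V × PW.
Inflow: F_in = 13.8 × 7.47 = 103.086 mm·m/s
Outflow: F_out = 10.6 × 5.94 = 62.964 mm·m/s
Steady-state rate R = (F_in − F_out)/L = (103.086 − 62.964) / 128000 m = 3.135e-04 mm/s.
R = 3.135e-04 × 3600 = 1.13 mm/hr.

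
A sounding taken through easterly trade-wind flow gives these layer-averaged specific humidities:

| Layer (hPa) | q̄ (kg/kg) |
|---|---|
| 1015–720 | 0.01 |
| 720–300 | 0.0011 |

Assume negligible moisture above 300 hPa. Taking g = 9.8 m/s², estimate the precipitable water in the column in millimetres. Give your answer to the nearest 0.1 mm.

Precipitable water is the column-integrated vapour mass per unit area: PW = (1/g) Σ q̄ Δp, with q in kg/kg and Δp in Pa (1 kg/m² of water = 1 mm).
Layer 1015–720 hPa: Δp = 295 hPa = 29500 Pa, q̄ = 0.01 kg/kg → 0.01 × 29500 / 9.8 = 30.10 mm
Layer 720–300 hPa: Δp = 420 hPa = 42000 Pa, q̄ = 0.0011 kg/kg → 0.0011 × 42000 / 9.8 = 4.71 mm
PW = 30.10 + 4.71 = 34.81 ≈ 34.8 mm.

PW ≈ 34.8 mm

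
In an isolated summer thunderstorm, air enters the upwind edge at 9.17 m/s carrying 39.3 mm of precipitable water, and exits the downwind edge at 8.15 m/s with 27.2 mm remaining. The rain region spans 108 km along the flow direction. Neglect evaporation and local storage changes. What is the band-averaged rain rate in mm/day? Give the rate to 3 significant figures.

R ≈ 111 mm/day

Column moisture flux per unit crosswind length is F = V × PW.
Inflow: F_in = 9.17 × 39.3 = 360.381 mm·m/s
Outflow: F_out = 8.15 × 27.2 = 221.68 mm·m/s
Steady-state rate R = (F_in − F_out)/L = (360.381 − 221.68) / 108000 m = 1.284e-03 mm/s.
R = 1.284e-03 × 3600 × 24 = 111 mm/day.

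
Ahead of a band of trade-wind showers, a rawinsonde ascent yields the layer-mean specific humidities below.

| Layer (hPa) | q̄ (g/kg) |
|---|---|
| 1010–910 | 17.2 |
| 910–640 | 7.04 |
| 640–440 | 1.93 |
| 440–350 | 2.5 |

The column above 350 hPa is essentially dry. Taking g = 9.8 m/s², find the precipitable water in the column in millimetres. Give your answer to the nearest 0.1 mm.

Precipitable water is the column-integrated vapour mass per unit area: PW = (1/g) Σ q̄ Δp, with q in kg/kg and Δp in Pa (1 kg/m² of water = 1 mm).
Layer 1010–910 hPa: Δp = 100 hPa = 10000 Pa, q̄ = 0.0172 kg/kg → 0.0172 × 10000 / 9.8 = 17.55 mm
Layer 910–640 hPa: Δp = 270 hPa = 27000 Pa, q̄ = 0.00704 kg/kg → 0.00704 × 27000 / 9.8 = 19.40 mm
Layer 640–440 hPa: Δp = 200 hPa = 20000 Pa, q̄ = 0.00193 kg/kg → 0.00193 × 20000 / 9.8 = 3.94 mm
Layer 440–350 hPa: Δp = 90 hPa = 9000 Pa, q̄ = 0.0025 kg/kg → 0.0025 × 9000 / 9.8 = 2.30 mm
PW = 17.55 + 19.40 + 3.94 + 2.30 = 43.19 ≈ 43.2 mm.

PW ≈ 43.2 mm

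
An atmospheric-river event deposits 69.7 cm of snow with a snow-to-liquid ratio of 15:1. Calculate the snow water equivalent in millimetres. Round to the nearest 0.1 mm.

SWE ≈ 46.5 mm

SWE = snow depth / ratio = 69.7 cm / 15 = 4.647 cm = 46.5 mm.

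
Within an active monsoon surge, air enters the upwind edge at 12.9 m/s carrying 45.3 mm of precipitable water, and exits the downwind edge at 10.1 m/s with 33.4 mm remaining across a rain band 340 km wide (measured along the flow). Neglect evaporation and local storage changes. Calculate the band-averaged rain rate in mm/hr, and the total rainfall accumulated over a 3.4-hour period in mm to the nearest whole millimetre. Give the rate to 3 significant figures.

R ≈ 2.62 mm/hr; total ≈ 9 mm

Column moisture flux per unit crosswind length is F = V × PW.
Inflow: F_in = 12.9 × 45.3 = 584.37 mm·m/s
Outflow: F_out = 10.1 × 33.4 = 337.34 mm·m/s
Steady-state rate R = (F_in − F_out)/L = (584.37 − 337.34) / 340000 m = 7.266e-04 mm/s.
R = 7.266e-04 × 3600 = 2.62 mm/hr.
Over 3.4 h: total = 2.62 × 3.4 = 8.908 ≈ 9 mm.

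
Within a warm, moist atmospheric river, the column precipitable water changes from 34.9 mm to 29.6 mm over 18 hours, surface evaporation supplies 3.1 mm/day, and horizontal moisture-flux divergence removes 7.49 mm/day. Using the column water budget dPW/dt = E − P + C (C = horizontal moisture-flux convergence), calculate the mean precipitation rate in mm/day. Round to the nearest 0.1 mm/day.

P ≈ 2.7 mm/day

dPW/dt = (29.6 − 34.9) mm / (18/24 day) = -7.067 mm/day.
P = E + C − dPW/dt = 3.1 + (-7.49) − (-7.067) = 2.7 mm/day.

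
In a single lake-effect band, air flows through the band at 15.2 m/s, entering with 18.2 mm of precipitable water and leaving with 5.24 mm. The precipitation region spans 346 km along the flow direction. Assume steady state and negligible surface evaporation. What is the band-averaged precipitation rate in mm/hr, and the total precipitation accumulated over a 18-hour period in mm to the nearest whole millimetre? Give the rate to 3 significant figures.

Column moisture flux per unit crosswind length is F = V × PW.
Inflow: F_in = 15.2 × 18.2 = 276.64 mm·m/s
Outflow: F_out = 15.2 × 5.24 = 79.648 mm·m/s
Steady-state rate R = (F_in − F_out)/L = (276.64 − 79.648) / 346000 m = 5.693e-04 mm/s.
R = 5.693e-04 × 3600 = 2.05 mm/hr.
Over 18 h: total = 2.05 × 18 = 36.9 ≈ 37 mm.

R ≈ 2.05 mm/hr; total ≈ 37 mm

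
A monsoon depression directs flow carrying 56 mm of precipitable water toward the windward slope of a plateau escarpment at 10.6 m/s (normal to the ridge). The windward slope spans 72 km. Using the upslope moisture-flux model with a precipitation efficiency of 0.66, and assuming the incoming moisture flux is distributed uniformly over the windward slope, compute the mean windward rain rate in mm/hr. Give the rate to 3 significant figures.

Incoming column moisture flux per unit ridge length: F = V × PW = 10.6 × 56 = 593.6 mm·m/s.
Spread over the 72 km slope with efficiency ε = 0.66: R = ε·F/W = 0.66 × 593.6 / 72000 m = 5.441e-03 mm/s.
R = 5.441e-03 × 3600 = 19.6 mm/hr.

R ≈ 19.6 mm/hr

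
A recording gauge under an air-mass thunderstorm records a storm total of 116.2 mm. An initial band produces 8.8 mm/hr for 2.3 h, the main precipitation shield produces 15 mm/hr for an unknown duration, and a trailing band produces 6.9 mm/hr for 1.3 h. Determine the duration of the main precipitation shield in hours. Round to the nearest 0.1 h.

duration ≈ 5.8 h

Known phases: 8.8 × 2.3 + 6.9 × 1.3 = 20.24 + 8.97 = 29.21 mm.
Remaining depth = 116.2 − 29.21 = 86.99 mm.
Duration = 86.99 / 15 = 5.8 h.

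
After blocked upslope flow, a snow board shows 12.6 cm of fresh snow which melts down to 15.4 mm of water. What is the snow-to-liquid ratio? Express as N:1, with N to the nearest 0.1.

ratio ≈ 8.2

Ratio = snow depth / SWE = 126 mm / 15.4 mm = 8.2, i.e. 8.2:1.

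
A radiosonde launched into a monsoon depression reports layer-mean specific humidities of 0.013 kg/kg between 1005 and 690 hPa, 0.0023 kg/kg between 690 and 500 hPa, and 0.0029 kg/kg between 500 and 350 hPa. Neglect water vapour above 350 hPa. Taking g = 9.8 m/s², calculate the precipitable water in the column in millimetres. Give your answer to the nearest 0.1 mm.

PW ≈ 50.7 mm

Precipitable water is the column-integrated vapour mass per unit area: PW = (1/g) Σ q̄ Δp, with q in kg/kg and Δp in Pa (1 kg/m² of water = 1 mm).
Layer 1005–690 hPa: Δp = 315 hPa = 31500 Pa, q̄ = 0.013 kg/kg → 0.013 × 31500 / 9.8 = 41.79 mm
Layer 690–500 hPa: Δp = 190 hPa = 19000 Pa, q̄ = 0.0023 kg/kg → 0.0023 × 19000 / 9.8 = 4.46 mm
Layer 500–350 hPa: Δp = 150 hPa = 15000 Pa, q̄ = 0.0029 kg/kg → 0.0029 × 15000 / 9.8 = 4.44 mm
PW = 41.79 + 4.46 + 4.44 = 50.69 ≈ 50.7 mm.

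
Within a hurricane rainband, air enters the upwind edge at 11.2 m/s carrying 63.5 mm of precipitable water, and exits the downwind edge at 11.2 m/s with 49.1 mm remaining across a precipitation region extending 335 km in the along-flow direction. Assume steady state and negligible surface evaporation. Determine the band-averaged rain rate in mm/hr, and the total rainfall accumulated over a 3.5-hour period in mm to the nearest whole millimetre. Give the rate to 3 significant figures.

Column moisture flux per unit crosswind length is F = V × PW.
Inflow: F_in = 11.2 × 63.5 = 711.2 mm·m/s
Outflow: F_out = 11.2 × 49.1 = 549.92 mm·m/s
Steady-state rate R = (F_in − F_out)/L = (711.2 − 549.92) / 335000 m = 4.814e-04 mm/s.
R = 4.814e-04 × 3600 = 1.73 mm/hr.
Over 3.5 h: total = 1.73 × 3.5 = 6.055 ≈ 6 mm.

R ≈ 1.73 mm/hr; total ≈ 6 mm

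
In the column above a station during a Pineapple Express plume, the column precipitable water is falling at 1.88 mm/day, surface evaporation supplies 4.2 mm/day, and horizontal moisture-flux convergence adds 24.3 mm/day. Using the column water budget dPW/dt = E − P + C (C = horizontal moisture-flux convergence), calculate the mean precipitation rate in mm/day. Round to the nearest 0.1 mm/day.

P ≈ 30.4 mm/day

dPW/dt = -1.88 mm/day.
P = E + C − dPW/dt = 4.2 + (24.3) − (-1.88) = 30.4 mm/day.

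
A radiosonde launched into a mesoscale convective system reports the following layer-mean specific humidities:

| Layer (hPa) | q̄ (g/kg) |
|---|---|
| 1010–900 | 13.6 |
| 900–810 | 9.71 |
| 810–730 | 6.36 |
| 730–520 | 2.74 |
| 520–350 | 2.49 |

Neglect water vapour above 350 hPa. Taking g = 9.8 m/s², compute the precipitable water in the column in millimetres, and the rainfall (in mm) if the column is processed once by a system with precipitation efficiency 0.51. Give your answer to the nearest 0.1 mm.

Precipitable water is the column-integrated vapour mass per unit area: PW = (1/g) Σ q̄ Δp, with q in kg/kg and Δp in Pa (1 kg/m² of water = 1 mm).
Layer 1010–900 hPa: Δp = 110 hPa = 11000 Pa, q̄ = 0.0136 kg/kg → 0.0136 × 11000 / 9.8 = 15.27 mm
Layer 900–810 hPa: Δp = 90 hPa = 9000 Pa, q̄ = 0.00971 kg/kg → 0.00971 × 9000 / 9.8 = 8.92 mm
Layer 810–730 hPa: Δp = 80 hPa = 8000 Pa, q̄ = 0.00636 kg/kg → 0.00636 × 8000 / 9.8 = 5.19 mm
Layer 730–520 hPa: Δp = 210 hPa = 21000 Pa, q̄ = 0.00274 kg/kg → 0.00274 × 21000 / 9.8 = 5.87 mm
Layer 520–350 hPa: Δp = 170 hPa = 17000 Pa, q̄ = 0.00249 kg/kg → 0.00249 × 17000 / 9.8 = 4.32 mm
PW = 15.27 + 8.92 + 5.19 + 5.87 + 4.32 = 39.57 ≈ 39.6 mm.
Rainfall = ε × PW = 0.51 × 39.6 = 20.2 mm.

PW ≈ 39.6 mm; rainfall ≈ 20.2 mm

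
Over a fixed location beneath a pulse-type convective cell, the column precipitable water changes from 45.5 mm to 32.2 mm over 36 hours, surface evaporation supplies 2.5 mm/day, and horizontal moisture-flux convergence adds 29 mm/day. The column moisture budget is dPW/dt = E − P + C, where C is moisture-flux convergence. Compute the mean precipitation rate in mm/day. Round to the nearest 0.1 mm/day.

dPW/dt = (32.2 − 45.5) mm / (36/24 day) = -8.867 mm/day.
P = E + C − dPW/dt = 2.5 + (29) − (-8.867) = 40.4 mm/day.

P ≈ 40.4 mm/day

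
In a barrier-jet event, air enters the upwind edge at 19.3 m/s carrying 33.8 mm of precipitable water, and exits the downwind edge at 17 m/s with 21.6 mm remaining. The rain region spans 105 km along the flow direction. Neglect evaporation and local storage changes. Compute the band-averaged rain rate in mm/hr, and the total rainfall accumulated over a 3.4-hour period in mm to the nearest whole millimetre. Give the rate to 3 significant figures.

Column moisture flux per unit crosswind length is F = V × PW.
Inflow: F_in = 19.3 × 33.8 = 652.34 mm·m/s
Outflow: F_out = 17 × 21.6 = 367.2 mm·m/s
Steady-state rate R = (F_in − F_out)/L = (652.34 − 367.2) / 105000 m = 2.716e-03 mm/s.
R = 2.716e-03 × 3600 = 9.78 mm/hr.
Over 3.4 h: total = 9.78 × 3.4 = 33.252 ≈ 33 mm.

R ≈ 9.78 mm/hr; total ≈ 33 mm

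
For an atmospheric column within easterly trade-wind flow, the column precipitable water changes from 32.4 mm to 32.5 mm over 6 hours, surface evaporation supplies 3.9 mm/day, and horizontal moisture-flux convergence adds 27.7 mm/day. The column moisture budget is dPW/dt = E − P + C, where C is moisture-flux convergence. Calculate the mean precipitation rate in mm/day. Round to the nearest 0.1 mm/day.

P ≈ 31.2 mm/day

dPW/dt = (32.5 − 32.4) mm / (6/24 day) = +0.400 mm/day.
P = E + C − dPW/dt = 3.9 + (27.7) − (+0.400) = 31.2 mm/day.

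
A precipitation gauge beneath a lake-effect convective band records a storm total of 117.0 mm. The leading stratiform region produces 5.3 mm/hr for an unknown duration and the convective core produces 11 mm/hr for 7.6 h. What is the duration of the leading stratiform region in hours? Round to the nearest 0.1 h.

Known phases: 11 × 7.6 = 83.6 mm.
Remaining depth = 117.0 − 83.6 = 33.4 mm.
Duration = 33.4 / 5.3 = 6.3 h.

duration ≈ 6.3 h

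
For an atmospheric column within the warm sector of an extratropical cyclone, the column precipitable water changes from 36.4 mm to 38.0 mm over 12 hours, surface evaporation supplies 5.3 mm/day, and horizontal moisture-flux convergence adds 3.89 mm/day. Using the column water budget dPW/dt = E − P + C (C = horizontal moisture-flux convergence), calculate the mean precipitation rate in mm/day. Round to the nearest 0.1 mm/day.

dPW/dt = (38.0 − 36.4) mm / (12/24 day) = +3.200 mm/day.
P = E + C − dPW/dt = 5.3 + (3.89) − (+3.200) = 6.0 mm/day.

P ≈ 6.0 mm/day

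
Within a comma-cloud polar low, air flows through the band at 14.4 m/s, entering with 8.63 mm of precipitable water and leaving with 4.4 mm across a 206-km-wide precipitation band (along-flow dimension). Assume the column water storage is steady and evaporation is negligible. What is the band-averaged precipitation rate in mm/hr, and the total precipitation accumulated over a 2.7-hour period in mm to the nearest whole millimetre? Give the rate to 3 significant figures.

R ≈ 1.06 mm/hr; total ≈ 3 mm

Column moisture flux per unit crosswind length is F = V × PW.
Inflow: F_in = 14.4 × 8.63 = 124.272 mm·m/s
Outflow: F_out = 14.4 × 4.4 = 63.36 mm·m/s
Steady-state rate R = (F_in − F_out)/L = (124.272 − 63.36) / 206000 m = 2.957e-04 mm/s.
R = 2.957e-04 × 3600 = 1.06 mm/hr.
Over 2.7 h: total = 1.06 × 2.7 = 2.862 ≈ 3 mm.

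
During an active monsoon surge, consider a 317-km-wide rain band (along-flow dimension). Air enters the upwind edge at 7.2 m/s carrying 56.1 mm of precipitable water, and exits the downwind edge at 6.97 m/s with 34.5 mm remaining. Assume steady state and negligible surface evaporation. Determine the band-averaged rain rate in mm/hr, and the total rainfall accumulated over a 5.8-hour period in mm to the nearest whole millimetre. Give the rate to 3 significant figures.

Column moisture flux per unit crosswind length is F = V × PW.
Inflow: F_in = 7.2 × 56.1 = 403.92 mm·m/s
Outflow: F_out = 6.97 × 34.5 = 240.465 mm·m/s
Steady-state rate R = (F_in − F_out)/L = (403.92 − 240.465) / 317000 m = 5.156e-04 mm/s.
R = 5.156e-04 × 3600 = 1.86 mm/hr.
Over 5.8 h: total = 1.86 × 5.8 = 10.788 ≈ 11 mm.

R ≈ 1.86 mm/hr; total ≈ 11 mm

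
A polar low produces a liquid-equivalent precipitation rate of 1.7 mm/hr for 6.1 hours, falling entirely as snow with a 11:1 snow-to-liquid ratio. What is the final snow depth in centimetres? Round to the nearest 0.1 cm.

Liquid-equivalent depth = 1.7 × 6.1 = 10.37 mm.
Snow depth = 10.37 mm × 11 = 114.07 mm = 11.4 cm.

snow depth ≈ 11.4 cm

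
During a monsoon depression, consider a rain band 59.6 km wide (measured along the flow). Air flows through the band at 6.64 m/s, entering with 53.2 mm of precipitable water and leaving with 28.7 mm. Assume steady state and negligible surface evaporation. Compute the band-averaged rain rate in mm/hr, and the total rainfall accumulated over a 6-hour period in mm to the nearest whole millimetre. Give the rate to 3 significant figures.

Column moisture flux per unit crosswind length is F = V × PW.
Inflow: F_in = 6.64 × 53.2 = 353.248 mm·m/s
Outflow: F_out = 6.64 × 28.7 = 190.568 mm·m/s
Steady-state rate R = (F_in − F_out)/L = (353.248 − 190.568) / 59600 m = 2.730e-03 mm/s.
R = 2.730e-03 × 3600 = 9.83 mm/hr.
Over 6 h: total = 9.83 × 6 = 58.98 ≈ 59 mm.

R ≈ 9.83 mm/hr; total ≈ 59 mm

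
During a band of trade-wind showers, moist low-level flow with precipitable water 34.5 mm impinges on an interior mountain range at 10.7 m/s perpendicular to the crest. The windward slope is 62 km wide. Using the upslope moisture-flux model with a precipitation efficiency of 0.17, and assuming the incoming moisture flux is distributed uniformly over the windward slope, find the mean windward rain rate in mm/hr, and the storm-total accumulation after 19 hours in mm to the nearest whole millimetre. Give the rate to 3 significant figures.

R ≈ 3.64 mm/hr; total ≈ 69 mm

Incoming column moisture flux per unit ridge length: F = V × PW = 10.7 × 34.5 = 369.15 mm·m/s.
Spread over the 62 km slope with efficiency ε = 0.17: R = ε·F/W = 0.17 × 369.15 / 62000 m = 1.012e-03 mm/s.
R = 1.012e-03 × 3600 = 3.64 mm/hr.
Over 19 h: total = 3.64 × 19 = 69.16 ≈ 69 mm.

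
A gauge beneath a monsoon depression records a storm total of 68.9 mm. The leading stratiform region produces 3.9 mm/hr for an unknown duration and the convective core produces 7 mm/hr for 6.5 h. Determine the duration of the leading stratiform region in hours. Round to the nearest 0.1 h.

duration ≈ 6.0 h

Known phases: 7 × 6.5 = 45.5 mm.
Remaining depth = 68.9 − 45.5 = 23.4 mm.
Duration = 23.4 / 3.9 = 6.0 h.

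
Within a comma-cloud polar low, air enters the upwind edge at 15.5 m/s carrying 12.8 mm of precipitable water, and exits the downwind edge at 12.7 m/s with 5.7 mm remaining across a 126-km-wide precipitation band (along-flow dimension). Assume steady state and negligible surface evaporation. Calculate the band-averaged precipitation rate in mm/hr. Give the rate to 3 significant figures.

Column moisture flux per unit crosswind length is F = V × PW.
Inflow: F_in = 15.5 × 12.8 = 198.4 mm·m/s
Outflow: F_out = 12.7 × 5.7 = 72.39 mm·m/s
Steady-state rate R = (F_in − F_out)/L = (198.4 − 72.39) / 126000 m = 1.000e-03 mm/s.
R = 1.000e-03 × 3600 = 3.60 mm/hr.

R ≈ 3.60 mm/hr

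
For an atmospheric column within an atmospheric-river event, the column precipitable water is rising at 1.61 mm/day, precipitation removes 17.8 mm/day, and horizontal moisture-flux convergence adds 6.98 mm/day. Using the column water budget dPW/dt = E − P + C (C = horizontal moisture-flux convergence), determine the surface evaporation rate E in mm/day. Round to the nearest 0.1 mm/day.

dPW/dt = +1.61 mm/day.
E = dPW/dt + P − C = (+1.61) + 17.8 − (6.98) = 12.4 mm/day.

E ≈ 12.4 mm/day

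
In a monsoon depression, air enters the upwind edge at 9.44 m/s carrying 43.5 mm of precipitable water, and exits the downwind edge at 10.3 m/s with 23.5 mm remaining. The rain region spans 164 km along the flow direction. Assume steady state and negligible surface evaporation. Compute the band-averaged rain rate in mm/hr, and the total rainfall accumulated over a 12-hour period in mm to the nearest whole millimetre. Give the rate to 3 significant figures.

Column moisture flux per unit crosswind length is F = V × PW.
Inflow: F_in = 9.44 × 43.5 = 410.64 mm·m/s
Outflow: F_out = 10.3 × 23.5 = 242.05 mm·m/s
Steady-state rate R = (F_in − F_out)/L = (410.64 − 242.05) / 164000 m = 1.028e-03 mm/s.
R = 1.028e-03 × 3600 = 3.70 mm/hr.
Over 12 h: total = 3.70 × 12 = 44.4 ≈ 44 mm.

R ≈ 3.70 mm/hr; total ≈ 44 mm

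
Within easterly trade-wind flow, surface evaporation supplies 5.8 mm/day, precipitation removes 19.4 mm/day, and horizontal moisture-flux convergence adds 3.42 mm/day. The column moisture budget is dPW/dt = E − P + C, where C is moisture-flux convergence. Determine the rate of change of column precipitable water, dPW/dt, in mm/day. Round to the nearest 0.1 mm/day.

dPW/dt = E − P + C = 5.8 − 19.4 + (3.42) = -10.2 mm/day.

dPW/dt ≈ -10.2 mm/day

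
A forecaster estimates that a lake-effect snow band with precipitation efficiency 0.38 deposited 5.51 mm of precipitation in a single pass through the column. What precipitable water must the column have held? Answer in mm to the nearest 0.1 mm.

PW ≈ 14.5 mm

PW = precipitation / ε = 5.51 / 0.38 = 14.5 mm.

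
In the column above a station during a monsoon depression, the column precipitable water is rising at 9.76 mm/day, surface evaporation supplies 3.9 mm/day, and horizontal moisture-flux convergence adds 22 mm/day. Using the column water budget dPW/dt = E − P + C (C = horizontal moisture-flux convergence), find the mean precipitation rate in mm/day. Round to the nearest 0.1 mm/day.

P ≈ 16.1 mm/day

dPW/dt = +9.76 mm/day.
P = E + C − dPW/dt = 3.9 + (22) − (+9.76) = 16.1 mm/day.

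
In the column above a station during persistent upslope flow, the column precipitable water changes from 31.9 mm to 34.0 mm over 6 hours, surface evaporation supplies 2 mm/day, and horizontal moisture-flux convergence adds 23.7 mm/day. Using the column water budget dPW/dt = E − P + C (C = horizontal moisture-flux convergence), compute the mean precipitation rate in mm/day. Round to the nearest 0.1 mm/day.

dPW/dt = (34.0 − 31.9) mm / (6/24 day) = +8.400 mm/day.
P = E + C − dPW/dt = 2 + (23.7) − (+8.400) = 17.3 mm/day.

P ≈ 17.3 mm/day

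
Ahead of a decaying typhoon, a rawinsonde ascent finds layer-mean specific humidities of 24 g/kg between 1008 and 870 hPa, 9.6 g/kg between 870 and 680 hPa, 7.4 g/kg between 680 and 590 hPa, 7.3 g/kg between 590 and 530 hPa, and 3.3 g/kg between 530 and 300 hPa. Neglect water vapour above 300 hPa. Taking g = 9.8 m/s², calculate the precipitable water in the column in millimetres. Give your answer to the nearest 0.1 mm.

PW ≈ 71.4 mm

Precipitable water is the column-integrated vapour mass per unit area: PW = (1/g) Σ q̄ Δp, with q in kg/kg and Δp in Pa (1 kg/m² of water = 1 mm).
Layer 1008–870 hPa: Δp = 138 hPa = 13800 Pa, q̄ = 0.024 kg/kg → 0.024 × 13800 / 9.8 = 33.80 mm
Layer 870–680 hPa: Δp = 190 hPa = 19000 Pa, q̄ = 0.0096 kg/kg → 0.0096 × 19000 / 9.8 = 18.61 mm
Layer 680–590 hPa: Δp = 90 hPa = 9000 Pa, q̄ = 0.0074 kg/kg → 0.0074 × 9000 / 9.8 = 6.80 mm
Layer 590–530 hPa: Δp = 60 hPa = 6000 Pa, q̄ = 0.0073 kg/kg → 0.0073 × 6000 / 9.8 = 4.47 mm
Layer 530–300 hPa: Δp = 230 hPa = 23000 Pa, q̄ = 0.0033 kg/kg → 0.0033 × 23000 / 9.8 = 7.74 mm
PW = 33.80 + 18.61 + 6.80 + 4.47 + 7.74 = 71.42 ≈ 71.4 mm.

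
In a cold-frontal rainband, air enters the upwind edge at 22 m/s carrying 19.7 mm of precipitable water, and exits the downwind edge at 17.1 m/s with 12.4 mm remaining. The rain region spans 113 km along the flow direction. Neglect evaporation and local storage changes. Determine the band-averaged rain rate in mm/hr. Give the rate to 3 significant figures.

Column moisture flux per unit crosswind length is F = V × PW.
Inflow: F_in = 22 × 19.7 = 433.4 mm·m/s
Outflow: F_out = 17.1 × 12.4 = 212.04 mm·m/s
Steady-state rate R = (F_in − F_out)/L = (433.4 − 212.04) / 113000 m = 1.959e-03 mm/s.
R = 1.959e-03 × 3600 = 7.05 mm/hr.

R ≈ 7.05 mm/hr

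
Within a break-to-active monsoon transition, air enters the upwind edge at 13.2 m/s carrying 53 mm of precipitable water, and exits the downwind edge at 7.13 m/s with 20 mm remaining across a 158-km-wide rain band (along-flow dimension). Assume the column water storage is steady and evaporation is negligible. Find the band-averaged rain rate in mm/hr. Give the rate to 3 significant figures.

R ≈ 12.7 mm/hr

Column moisture flux per unit crosswind length is F = V × PW.
Inflow: F_in = 13.2 × 53 = 699.6 mm·m/s
Outflow: F_out = 7.13 × 20 = 142.6 mm·m/s
Steady-state rate R = (F_in − F_out)/L = (699.6 − 142.6) / 158000 m = 3.525e-03 mm/s.
R = 3.525e-03 × 3600 = 12.7 mm/hr.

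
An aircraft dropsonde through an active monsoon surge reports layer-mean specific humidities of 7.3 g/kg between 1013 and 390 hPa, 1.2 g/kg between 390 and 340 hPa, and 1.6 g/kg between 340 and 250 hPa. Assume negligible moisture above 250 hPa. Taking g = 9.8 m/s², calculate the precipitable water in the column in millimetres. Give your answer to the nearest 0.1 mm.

Precipitable water is the column-integrated vapour mass per unit area: PW = (1/g) Σ q̄ Δp, with q in kg/kg and Δp in Pa (1 kg/m² of water = 1 mm).
Layer 1013–390 hPa: Δp = 623 hPa = 62300 Pa, q̄ = 0.0073 kg/kg → 0.0073 × 62300 / 9.8 = 46.41 mm
Layer 390–340 hPa: Δp = 50 hPa = 5000 Pa, q̄ = 0.0012 kg/kg → 0.0012 × 5000 / 9.8 = 0.61 mm
Layer 340–250 hPa: Δp = 90 hPa = 9000 Pa, q̄ = 0.0016 kg/kg → 0.0016 × 9000 / 9.8 = 1.47 mm
PW = 46.41 + 0.61 + 1.47 = 48.49 ≈ 48.5 mm.

PW ≈ 48.5 mm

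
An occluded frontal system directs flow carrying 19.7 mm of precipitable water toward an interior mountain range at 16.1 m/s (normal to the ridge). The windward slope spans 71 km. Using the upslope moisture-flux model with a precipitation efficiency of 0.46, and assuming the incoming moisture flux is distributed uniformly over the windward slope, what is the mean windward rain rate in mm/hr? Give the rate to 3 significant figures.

R ≈ 7.40 mm/hr

Incoming column moisture flux per unit ridge length: F = V × PW = 16.1 × 19.7 = 317.17 mm·m/s.
Spread over the 71 km slope with efficiency ε = 0.46: R = ε·F/W = 0.46 × 317.17 / 71000 m = 2.055e-03 mm/s.
R = 2.055e-03 × 3600 = 7.40 mm/hr.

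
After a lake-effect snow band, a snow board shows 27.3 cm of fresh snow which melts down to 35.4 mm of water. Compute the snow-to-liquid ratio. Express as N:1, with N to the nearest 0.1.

ratio ≈ 7.7

Ratio = snow depth / SWE = 273 mm / 35.4 mm = 7.7, i.e. 7.7:1.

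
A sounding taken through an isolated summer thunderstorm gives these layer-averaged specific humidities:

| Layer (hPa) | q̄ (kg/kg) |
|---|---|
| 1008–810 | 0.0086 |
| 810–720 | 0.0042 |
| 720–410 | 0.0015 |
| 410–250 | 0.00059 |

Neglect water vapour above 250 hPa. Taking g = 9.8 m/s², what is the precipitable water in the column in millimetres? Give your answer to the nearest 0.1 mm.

PW ≈ 26.9 mm

Precipitable water is the column-integrated vapour mass per unit area: PW = (1/g) Σ q̄ Δp, with q in kg/kg and Δp in Pa (1 kg/m² of water = 1 mm).
Layer 1008–810 hPa: Δp = 198 hPa = 19800 Pa, q̄ = 0.0086 kg/kg → 0.0086 × 19800 / 9.8 = 17.38 mm
Layer 810–720 hPa: Δp = 90 hPa = 9000 Pa, q̄ = 0.0042 kg/kg → 0.0042 × 9000 / 9.8 = 3.86 mm
Layer 720–410 hPa: Δp = 310 hPa = 31000 Pa, q̄ = 0.0015 kg/kg → 0.0015 × 31000 / 9.8 = 4.74 mm
Layer 410–250 hPa: Δp = 160 hPa = 16000 Pa, q̄ = 0.00059 kg/kg → 0.00059 × 16000 / 9.8 = 0.96 mm
PW = 17.38 + 3.86 + 4.74 + 0.96 = 26.94 ≈ 26.9 mm.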